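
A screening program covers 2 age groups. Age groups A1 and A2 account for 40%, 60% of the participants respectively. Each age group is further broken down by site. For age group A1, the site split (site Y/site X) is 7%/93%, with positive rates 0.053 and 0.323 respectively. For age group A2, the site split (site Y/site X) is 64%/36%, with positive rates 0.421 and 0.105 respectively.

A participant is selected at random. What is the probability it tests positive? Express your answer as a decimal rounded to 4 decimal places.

0.3060

P(T|A1) = 0.07·0.053 + 0.93·0.323 = 0.00371 + 0.30039 = 0.3041
P(T|A2) = 0.64·0.421 + 0.36·0.105 = 0.26944 + 0.0378 = 0.30724
By total probability over the outer partition,
P(T) = 0.4·0.3041 + 0.6·0.30724
      = 0.12164 + 0.184344 = 0.305984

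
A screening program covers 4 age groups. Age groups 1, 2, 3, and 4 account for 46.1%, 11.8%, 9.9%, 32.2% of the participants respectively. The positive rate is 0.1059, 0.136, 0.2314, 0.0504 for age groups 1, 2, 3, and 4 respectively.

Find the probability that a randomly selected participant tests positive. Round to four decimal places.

0.1040

P(T) = P(T|1)·P(1) + P(T|2)·P(2) + P(T|3)·P(3) + P(T|4)·P(4)
      = 0.1059·0.461 + 0.136·0.118 + 0.2314·0.099 + 0.0504·0.322
      = 0.0488199 + 0.016048 + 0.0229086 + 0.0162288 = 0.1040053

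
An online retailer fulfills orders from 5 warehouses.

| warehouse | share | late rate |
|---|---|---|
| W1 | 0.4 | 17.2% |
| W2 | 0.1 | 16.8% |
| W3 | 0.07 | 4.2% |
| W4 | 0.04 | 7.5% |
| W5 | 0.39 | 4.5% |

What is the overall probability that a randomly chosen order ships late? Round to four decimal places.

By the law of total probability,
P(L) = P(L|W1)·P(W1) + P(L|W2)·P(W2) + P(L|W3)·P(W3) + P(L|W4)·P(W4) + P(L|W5)·P(W5)
      = 0.172·0.4 + 0.168·0.1 + 0.042·0.07 + 0.075·0.04 + 0.045·0.39
      = 0.0688 + 0.0168 + 0.00294 + 0.003 + 0.01755 = 0.10909

P(L) ≈ 0.1091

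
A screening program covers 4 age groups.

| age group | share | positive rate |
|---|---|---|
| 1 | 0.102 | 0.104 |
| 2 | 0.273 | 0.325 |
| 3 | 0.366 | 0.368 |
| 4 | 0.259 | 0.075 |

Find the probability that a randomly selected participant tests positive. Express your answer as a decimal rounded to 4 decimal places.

P(T) ≈ 0.2534

P(T) = P(T|1)·P(1) + P(T|2)·P(2) + P(T|3)·P(3) + P(T|4)·P(4)
      = 0.104·0.102 + 0.325·0.273 + 0.368·0.366 + 0.075·0.259
      = 0.010608 + 0.088725 + 0.134688 + 0.019425 = 0.253446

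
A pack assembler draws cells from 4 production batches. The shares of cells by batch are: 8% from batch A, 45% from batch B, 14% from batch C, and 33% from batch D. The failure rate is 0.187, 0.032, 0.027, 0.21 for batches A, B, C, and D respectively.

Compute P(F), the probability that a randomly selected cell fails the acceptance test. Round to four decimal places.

P(F) ≈ 0.1024

P(F) = P(F|A)·P(A) + P(F|B)·P(B) + P(F|C)·P(C) + P(F|D)·P(D)
      = 0.187·0.08 + 0.032·0.45 + 0.027·0.14 + 0.21·0.33
      = 0.01496 + 0.0144 + 0.00378 + 0.0693 = 0.10244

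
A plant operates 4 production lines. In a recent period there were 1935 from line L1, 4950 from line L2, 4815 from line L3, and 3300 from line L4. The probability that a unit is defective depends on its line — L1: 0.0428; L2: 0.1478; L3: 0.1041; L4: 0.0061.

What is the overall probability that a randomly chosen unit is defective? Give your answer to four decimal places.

Total: 1935 + 4950 + 4815 + 3300 = 15000.
P(L1) = 1935/15000 = 0.129. P(L2) = 4950/15000 = 0.33. P(L3) = 4815/15000 = 0.321. P(L4) = 3300/15000 = 0.22.
Using total probability over the partition,
P(D) = P(D|L1)·P(L1) + P(D|L2)·P(L2) + P(D|L3)·P(L3) + P(D|L4)·P(L4)
      = 0.0428·0.129 + 0.1478·0.33 + 0.1041·0.321 + 0.0061·0.22
      = 0.0055212 + 0.048774 + 0.0334161 + 0.001342 = 0.0890533

P(D) ≈ 0.0891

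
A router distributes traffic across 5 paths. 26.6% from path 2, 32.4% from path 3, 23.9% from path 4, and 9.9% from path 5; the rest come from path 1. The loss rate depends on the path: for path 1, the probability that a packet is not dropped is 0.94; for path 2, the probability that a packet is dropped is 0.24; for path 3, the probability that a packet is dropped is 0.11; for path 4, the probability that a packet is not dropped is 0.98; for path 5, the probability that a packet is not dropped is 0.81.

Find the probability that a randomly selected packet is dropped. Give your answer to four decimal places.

P(1) = 1 − (0.266 + 0.324 + 0.239 + 0.099) = 0.072.
P(L|1) = 1 − 0.94 = 0.06.
P(L|4) = 1 − 0.98 = 0.02.
P(L|5) = 1 − 0.81 = 0.19.
P(L) = P(L|1)·P(1) + P(L|2)·P(2) + P(L|3)·P(3) + P(L|4)·P(4) + P(L|5)·P(5)
      = 0.06·0.072 + 0.24·0.266 + 0.11·0.324 + 0.02·0.239 + 0.19·0.099
      = 0.00432 + 0.06384 + 0.03564 + 0.00478 + 0.01881 = 0.12739

P(L) ≈ 0.1274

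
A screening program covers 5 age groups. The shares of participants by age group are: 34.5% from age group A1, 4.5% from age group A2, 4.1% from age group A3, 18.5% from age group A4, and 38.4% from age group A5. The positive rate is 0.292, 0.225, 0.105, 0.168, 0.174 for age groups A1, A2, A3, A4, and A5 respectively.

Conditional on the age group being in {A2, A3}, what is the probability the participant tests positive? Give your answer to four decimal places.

P(T|S) ≈ 0.1678

Let S = {A2, A3}.
P(S) = 0.045 + 0.041 = 0.086.
P(T ∩ S) = 0.225·0.045 + 0.105·0.041 = 0.010125 + 0.004305 = 0.01443.
P(T | S) = 0.01443 / 0.086 = 0.167791…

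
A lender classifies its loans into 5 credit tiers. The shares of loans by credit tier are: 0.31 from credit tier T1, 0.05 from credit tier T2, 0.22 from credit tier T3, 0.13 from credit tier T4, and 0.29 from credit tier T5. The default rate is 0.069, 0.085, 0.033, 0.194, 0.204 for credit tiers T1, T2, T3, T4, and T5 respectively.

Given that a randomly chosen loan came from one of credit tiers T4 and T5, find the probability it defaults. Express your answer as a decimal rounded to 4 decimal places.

Let S = {T4, T5}.
P(S) = 0.13 + 0.29 = 0.42.
P(D ∩ S) = 0.194·0.13 + 0.204·0.29 = 0.02522 + 0.05916 = 0.08438.
P(D | S) = 0.08438 / 0.42 = 0.200905…

P(D|S) ≈ 0.2009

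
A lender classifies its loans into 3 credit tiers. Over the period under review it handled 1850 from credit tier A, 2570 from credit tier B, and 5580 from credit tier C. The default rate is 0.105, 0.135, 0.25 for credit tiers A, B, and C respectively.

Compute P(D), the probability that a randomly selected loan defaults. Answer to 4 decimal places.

P(D) ≈ 0.1936

Total: 1850 + 2570 + 5580 = 10000.
P(A) = 1850/10000 = 0.185. P(B) = 2570/10000 = 0.257. P(C) = 5580/10000 = 0.558.
By the law of total probability,
P(D) = P(D|A)·P(A) + P(D|B)·P(B) + P(D|C)·P(C)
      = 0.105·0.185 + 0.135·0.257 + 0.25·0.558
      = 0.019425 + 0.034695 + 0.1395 = 0.19362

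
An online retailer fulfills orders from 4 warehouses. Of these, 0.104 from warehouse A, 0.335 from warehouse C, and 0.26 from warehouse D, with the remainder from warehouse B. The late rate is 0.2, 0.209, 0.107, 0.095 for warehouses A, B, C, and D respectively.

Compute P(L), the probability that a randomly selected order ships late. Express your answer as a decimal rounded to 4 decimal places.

P(L) ≈ 0.1443

P(B) = 1 − (0.104 + 0.335 + 0.26) = 0.301.
Summing over the partition,
P(L) = P(L|A)·P(A) + P(L|B)·P(B) + P(L|C)·P(C) + P(L|D)·P(D)
      = 0.2·0.104 + 0.209·0.301 + 0.107·0.335 + 0.095·0.26
      = 0.0208 + 0.062909 + 0.035845 + 0.0247 = 0.144254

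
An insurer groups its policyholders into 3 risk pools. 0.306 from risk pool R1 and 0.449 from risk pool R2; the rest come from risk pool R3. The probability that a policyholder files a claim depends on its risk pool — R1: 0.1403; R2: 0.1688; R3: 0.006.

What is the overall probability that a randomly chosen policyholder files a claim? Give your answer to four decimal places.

P(R3) = 1 − (0.306 + 0.449) = 0.245.
By the law of total probability,
P(C) = P(C|R1)·P(R1) + P(C|R2)·P(R2) + P(C|R3)·P(R3)
      = 0.1403·0.306 + 0.1688·0.449 + 0.006·0.245
      = 0.0429318 + 0.0757912 + 0.00147 = 0.120193

P(C) ≈ 0.1202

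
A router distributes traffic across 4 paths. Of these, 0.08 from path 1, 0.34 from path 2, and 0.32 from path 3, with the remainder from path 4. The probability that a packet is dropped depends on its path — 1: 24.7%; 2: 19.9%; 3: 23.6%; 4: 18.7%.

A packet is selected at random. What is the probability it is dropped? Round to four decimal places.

0.2116

P(4) = 1 − (0.08 + 0.34 + 0.32) = 0.26.
Summing over the partition,
P(L) = P(L|1)·P(1) + P(L|2)·P(2) + P(L|3)·P(3) + P(L|4)·P(4)
      = 0.247·0.08 + 0.199·0.34 + 0.236·0.32 + 0.187·0.26
      = 0.01976 + 0.06766 + 0.07552 + 0.04862 = 0.21156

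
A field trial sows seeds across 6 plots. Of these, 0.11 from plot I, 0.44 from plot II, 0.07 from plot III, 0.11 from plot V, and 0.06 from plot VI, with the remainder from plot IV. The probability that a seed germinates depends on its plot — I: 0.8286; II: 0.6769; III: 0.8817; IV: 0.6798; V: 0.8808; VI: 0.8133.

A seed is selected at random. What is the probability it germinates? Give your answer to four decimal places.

P(IV) = 1 − (0.11 + 0.44 + 0.07 + 0.11 + 0.06) = 0.21.
Using total probability over the partition,
P(G) = P(G|I)·P(I) + P(G|II)·P(II) + P(G|III)·P(III) + P(G|IV)·P(IV) + P(G|V)·P(V) + P(G|VI)·P(VI)
      = 0.8286·0.11 + 0.6769·0.44 + 0.8817·0.07 + 0.6798·0.21 + 0.8808·0.11 + 0.8133·0.06
      = 0.091146 + 0.297836 + 0.061719 + 0.142758 + 0.096888 + 0.048798 = 0.739145

0.7391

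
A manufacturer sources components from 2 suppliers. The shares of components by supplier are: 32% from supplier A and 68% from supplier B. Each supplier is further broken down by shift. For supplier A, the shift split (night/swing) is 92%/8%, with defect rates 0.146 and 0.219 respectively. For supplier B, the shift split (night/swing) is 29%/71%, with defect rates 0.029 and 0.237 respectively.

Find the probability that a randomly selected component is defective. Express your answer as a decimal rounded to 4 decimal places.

0.1687

P(D|A) = 0.92·0.146 + 0.08·0.219 = 0.13432 + 0.01752 = 0.15184
P(D|B) = 0.29·0.029 + 0.71·0.237 = 0.00841 + 0.16827 = 0.17668
Then overall,
P(D) = 0.32·0.15184 + 0.68·0.17668
      = 0.0485888 + 0.1201424 = 0.1687312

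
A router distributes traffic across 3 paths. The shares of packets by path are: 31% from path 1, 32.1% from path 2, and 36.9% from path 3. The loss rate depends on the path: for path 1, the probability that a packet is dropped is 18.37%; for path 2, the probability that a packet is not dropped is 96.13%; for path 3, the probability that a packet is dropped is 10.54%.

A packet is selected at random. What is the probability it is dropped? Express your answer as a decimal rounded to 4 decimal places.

P(L) ≈ 0.1083

P(L|2) = 1 − 0.9613 = 0.0387.
P(L) = P(L|1)·P(1) + P(L|2)·P(2) + P(L|3)·P(3)
      = 0.1837·0.31 + 0.0387·0.321 + 0.1054·0.369
      = 0.056947 + 0.0124227 + 0.0388926 = 0.1082623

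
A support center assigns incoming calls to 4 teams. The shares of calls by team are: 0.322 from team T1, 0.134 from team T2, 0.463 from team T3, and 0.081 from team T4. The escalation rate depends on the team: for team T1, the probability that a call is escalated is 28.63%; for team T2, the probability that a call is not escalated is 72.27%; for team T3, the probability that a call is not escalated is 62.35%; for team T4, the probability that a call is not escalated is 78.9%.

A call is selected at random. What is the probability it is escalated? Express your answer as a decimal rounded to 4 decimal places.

P(E|T2) = 1 − 0.7227 = 0.2773.
P(E|T3) = 1 − 0.6235 = 0.3765.
P(E|T4) = 1 − 0.789 = 0.211.
P(E) = P(E|T1)·P(T1) + P(E|T2)·P(T2) + P(E|T3)·P(T3) + P(E|T4)·P(T4)
      = 0.2863·0.322 + 0.2773·0.134 + 0.3765·0.463 + 0.211·0.081
      = 0.0921886 + 0.0371582 + 0.1743195 + 0.017091 = 0.3207573

P(E) ≈ 0.3208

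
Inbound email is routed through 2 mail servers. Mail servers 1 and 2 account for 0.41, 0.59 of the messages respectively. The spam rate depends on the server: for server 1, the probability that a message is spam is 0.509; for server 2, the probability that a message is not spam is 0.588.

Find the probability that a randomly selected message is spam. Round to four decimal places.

P(S|2) = 1 − 0.588 = 0.412.
Using total probability over the partition,
P(S) = P(S|1)·P(1) + P(S|2)·P(2)
      = 0.509·0.41 + 0.412·0.59
      = 0.20869 + 0.24308 = 0.45177

0.4518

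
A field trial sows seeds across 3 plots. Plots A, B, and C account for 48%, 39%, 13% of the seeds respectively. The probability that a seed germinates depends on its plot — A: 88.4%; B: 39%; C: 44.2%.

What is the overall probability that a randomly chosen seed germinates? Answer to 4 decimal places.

P(G) = P(G|A)·P(A) + P(G|B)·P(B) + P(G|C)·P(C)
      = 0.884·0.48 + 0.39·0.39 + 0.442·0.13
      = 0.42432 + 0.1521 + 0.05746 = 0.63388

P(G) ≈ 0.6339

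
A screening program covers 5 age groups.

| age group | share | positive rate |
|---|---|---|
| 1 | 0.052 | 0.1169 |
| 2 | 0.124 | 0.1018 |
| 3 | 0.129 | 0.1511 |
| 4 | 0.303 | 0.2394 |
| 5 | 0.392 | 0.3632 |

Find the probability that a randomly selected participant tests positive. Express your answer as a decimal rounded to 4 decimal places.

0.2531

Using total probability over the partition,
P(T) = P(T|1)·P(1) + P(T|2)·P(2) + P(T|3)·P(3) + P(T|4)·P(4) + P(T|5)·P(5)
      = 0.1169·0.052 + 0.1018·0.124 + 0.1511·0.129 + 0.2394·0.303 + 0.3632·0.392
      = 0.0060788 + 0.0126232 + 0.0194919 + 0.0725382 + 0.1423744 = 0.2531065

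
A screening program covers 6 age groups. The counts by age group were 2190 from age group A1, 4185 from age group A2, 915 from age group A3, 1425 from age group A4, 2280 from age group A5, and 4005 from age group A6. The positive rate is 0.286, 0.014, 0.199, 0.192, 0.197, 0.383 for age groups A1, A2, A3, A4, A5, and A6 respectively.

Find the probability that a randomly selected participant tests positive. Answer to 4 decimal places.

0.2082

Total: 2190 + 4185 + 915 + 1425 + 2280 + 4005 = 15000.
P(A1) = 2190/15000 = 0.146. P(A2) = 4185/15000 = 0.279. P(A3) = 915/15000 = 0.061. P(A4) = 1425/15000 = 0.095. P(A5) = 2280/15000 = 0.152. P(A6) = 4005/15000 = 0.267.
By the law of total probability,
P(T) = P(T|A1)·P(A1) + P(T|A2)·P(A2) + P(T|A3)·P(A3) + P(T|A4)·P(A4) + P(T|A5)·P(A5) + P(T|A6)·P(A6)
      = 0.286·0.146 + 0.014·0.279 + 0.199·0.061 + 0.192·0.095 + 0.197·0.152 + 0.383·0.267
      = 0.041756 + 0.003906 + 0.012139 + 0.01824 + 0.029944 + 0.102261 = 0.208246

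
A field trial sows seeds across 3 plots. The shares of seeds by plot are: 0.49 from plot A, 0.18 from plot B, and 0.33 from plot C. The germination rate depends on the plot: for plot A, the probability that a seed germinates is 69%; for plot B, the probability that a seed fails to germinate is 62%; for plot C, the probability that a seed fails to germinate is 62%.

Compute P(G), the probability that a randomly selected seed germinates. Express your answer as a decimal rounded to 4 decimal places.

P(G) ≈ 0.5319

P(G|B) = 1 − 0.62 = 0.38.
P(G|C) = 1 − 0.62 = 0.38.
P(G) = P(G|A)·P(A) + P(G|B)·P(B) + P(G|C)·P(C)
      = 0.69·0.49 + 0.38·0.18 + 0.38·0.33
      = 0.3381 + 0.0684 + 0.1254 = 0.5319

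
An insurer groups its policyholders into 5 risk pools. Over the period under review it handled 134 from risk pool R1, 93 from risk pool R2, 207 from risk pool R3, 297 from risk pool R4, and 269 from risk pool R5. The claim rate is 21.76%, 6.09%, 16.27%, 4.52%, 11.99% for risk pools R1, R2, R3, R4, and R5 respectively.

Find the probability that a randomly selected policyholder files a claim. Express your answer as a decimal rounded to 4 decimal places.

P(C) ≈ 0.1142

Total: 134 + 93 + 207 + 297 + 269 = 1000.
P(R1) = 134/1000 = 0.134. P(R2) = 93/1000 = 0.093. P(R3) = 207/1000 = 0.207. P(R4) = 297/1000 = 0.297. P(R5) = 269/1000 = 0.269.
Summing over the partition,
P(C) = P(C|R1)·P(R1) + P(C|R2)·P(R2) + P(C|R3)·P(R3) + P(C|R4)·P(R4) + P(C|R5)·P(R5)
      = 0.2176·0.134 + 0.0609·0.093 + 0.1627·0.207 + 0.0452·0.297 + 0.1199·0.269
      = 0.0291584 + 0.0056637 + 0.0336789 + 0.0134244 + 0.0322531 = 0.1141785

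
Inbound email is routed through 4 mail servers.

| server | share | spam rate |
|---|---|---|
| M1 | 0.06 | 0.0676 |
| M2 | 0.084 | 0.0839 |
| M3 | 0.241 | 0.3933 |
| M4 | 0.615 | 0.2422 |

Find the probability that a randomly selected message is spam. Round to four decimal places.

0.2548

P(S) = P(S|M1)·P(M1) + P(S|M2)·P(M2) + P(S|M3)·P(M3) + P(S|M4)·P(M4)
      = 0.0676·0.06 + 0.0839·0.084 + 0.3933·0.241 + 0.2422·0.615
      = 0.004056 + 0.0070476 + 0.0947853 + 0.148953 = 0.2548419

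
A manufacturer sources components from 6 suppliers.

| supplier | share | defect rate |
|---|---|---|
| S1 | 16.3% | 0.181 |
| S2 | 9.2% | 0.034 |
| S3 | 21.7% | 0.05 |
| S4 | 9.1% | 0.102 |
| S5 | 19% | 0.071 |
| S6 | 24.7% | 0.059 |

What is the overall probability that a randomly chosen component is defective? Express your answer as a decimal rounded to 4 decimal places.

P(D) ≈ 0.0808

P(D) = P(D|S1)·P(S1) + P(D|S2)·P(S2) + P(D|S3)·P(S3) + P(D|S4)·P(S4) + P(D|S5)·P(S5) + P(D|S6)·P(S6)
      = 0.181·0.163 + 0.034·0.092 + 0.05·0.217 + 0.102·0.091 + 0.071·0.19 + 0.059·0.247
      = 0.029503 + 0.003128 + 0.01085 + 0.009282 + 0.01349 + 0.014573 = 0.080826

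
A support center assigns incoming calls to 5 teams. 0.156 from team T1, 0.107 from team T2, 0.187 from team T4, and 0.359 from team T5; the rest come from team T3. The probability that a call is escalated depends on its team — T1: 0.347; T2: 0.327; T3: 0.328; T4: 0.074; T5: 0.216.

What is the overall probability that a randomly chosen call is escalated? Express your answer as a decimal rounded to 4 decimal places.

P(T3) = 1 − (0.156 + 0.107 + 0.187 + 0.359) = 0.191.
Summing over the partition,
P(E) = P(E|T1)·P(T1) + P(E|T2)·P(T2) + P(E|T3)·P(T3) + P(E|T4)·P(T4) + P(E|T5)·P(T5)
      = 0.347·0.156 + 0.327·0.107 + 0.328·0.191 + 0.074·0.187 + 0.216·0.359
      = 0.054132 + 0.034989 + 0.062648 + 0.013838 + 0.077544 = 0.243151

0.2432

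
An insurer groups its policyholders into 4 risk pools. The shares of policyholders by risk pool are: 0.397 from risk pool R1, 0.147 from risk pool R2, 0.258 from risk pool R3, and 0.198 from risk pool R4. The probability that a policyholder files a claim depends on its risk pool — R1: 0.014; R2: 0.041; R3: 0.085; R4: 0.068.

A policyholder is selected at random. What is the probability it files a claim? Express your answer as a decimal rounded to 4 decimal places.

0.0470

P(C) = P(C|R1)·P(R1) + P(C|R2)·P(R2) + P(C|R3)·P(R3) + P(C|R4)·P(R4)
      = 0.014·0.397 + 0.041·0.147 + 0.085·0.258 + 0.068·0.198
      = 0.005558 + 0.006027 + 0.02193 + 0.013464 = 0.046979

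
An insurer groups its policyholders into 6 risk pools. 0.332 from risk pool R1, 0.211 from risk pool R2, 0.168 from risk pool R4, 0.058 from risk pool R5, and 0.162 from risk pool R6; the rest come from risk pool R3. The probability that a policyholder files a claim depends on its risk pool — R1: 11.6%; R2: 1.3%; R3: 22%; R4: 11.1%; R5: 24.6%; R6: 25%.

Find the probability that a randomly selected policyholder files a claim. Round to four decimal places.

P(R3) = 1 − (0.332 + 0.211 + 0.168 + 0.058 + 0.162) = 0.069.
Summing over the partition,
P(C) = P(C|R1)·P(R1) + P(C|R2)·P(R2) + P(C|R3)·P(R3) + P(C|R4)·P(R4) + P(C|R5)·P(R5) + P(C|R6)·P(R6)
      = 0.116·0.332 + 0.013·0.211 + 0.22·0.069 + 0.111·0.168 + 0.246·0.058 + 0.25·0.162
      = 0.038512 + 0.002743 + 0.01518 + 0.018648 + 0.014268 + 0.0405 = 0.129851

P(C) ≈ 0.1299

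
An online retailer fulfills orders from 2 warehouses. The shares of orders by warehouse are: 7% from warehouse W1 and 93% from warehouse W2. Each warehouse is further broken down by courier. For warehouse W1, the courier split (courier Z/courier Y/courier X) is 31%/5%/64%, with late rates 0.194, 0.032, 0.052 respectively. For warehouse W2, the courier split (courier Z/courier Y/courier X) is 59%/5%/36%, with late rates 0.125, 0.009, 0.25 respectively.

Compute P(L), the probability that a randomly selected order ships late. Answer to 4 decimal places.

P(L|W1) = 0.31·0.194 + 0.05·0.032 + 0.64·0.052 = 0.06014 + 0.0016 + 0.03328 = 0.09502
P(L|W2) = 0.59·0.125 + 0.05·0.009 + 0.36·0.25 = 0.07375 + 0.00045 + 0.09 = 0.1642
Then overall,
P(L) = 0.07·0.09502 + 0.93·0.1642
      = 0.0066514 + 0.152706 = 0.1593574

0.1594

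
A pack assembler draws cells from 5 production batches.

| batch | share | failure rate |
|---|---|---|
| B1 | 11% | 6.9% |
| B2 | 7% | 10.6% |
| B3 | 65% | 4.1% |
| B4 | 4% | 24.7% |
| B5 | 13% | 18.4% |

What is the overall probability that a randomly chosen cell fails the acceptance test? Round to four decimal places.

0.0755

By the law of total probability,
P(F) = P(F|B1)·P(B1) + P(F|B2)·P(B2) + P(F|B3)·P(B3) + P(F|B4)·P(B4) + P(F|B5)·P(B5)
      = 0.069·0.11 + 0.106·0.07 + 0.041·0.65 + 0.247·0.04 + 0.184·0.13
      = 0.00759 + 0.00742 + 0.02665 + 0.00988 + 0.02392 = 0.07546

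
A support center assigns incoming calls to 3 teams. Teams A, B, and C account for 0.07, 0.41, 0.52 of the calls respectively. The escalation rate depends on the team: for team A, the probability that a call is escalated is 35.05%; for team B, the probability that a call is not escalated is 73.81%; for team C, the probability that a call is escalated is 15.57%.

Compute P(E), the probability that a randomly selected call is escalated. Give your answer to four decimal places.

P(E|B) = 1 − 0.7381 = 0.2619.
P(E) = P(E|A)·P(A) + P(E|B)·P(B) + P(E|C)·P(C)
      = 0.3505·0.07 + 0.2619·0.41 + 0.1557·0.52
      = 0.024535 + 0.107379 + 0.080964 = 0.212878

0.2129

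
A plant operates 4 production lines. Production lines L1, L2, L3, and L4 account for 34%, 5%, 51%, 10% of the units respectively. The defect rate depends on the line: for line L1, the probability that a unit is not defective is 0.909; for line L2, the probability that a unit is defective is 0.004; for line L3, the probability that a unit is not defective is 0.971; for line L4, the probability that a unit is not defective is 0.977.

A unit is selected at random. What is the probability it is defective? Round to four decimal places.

P(D) ≈ 0.0482

P(D|L1) = 1 − 0.909 = 0.091.
P(D|L3) = 1 − 0.971 = 0.029.
P(D|L4) = 1 − 0.977 = 0.023.
Using total probability over the partition,
P(D) = P(D|L1)·P(L1) + P(D|L2)·P(L2) + P(D|L3)·P(L3) + P(D|L4)·P(L4)
      = 0.091·0.34 + 0.004·0.05 + 0.029·0.51 + 0.023·0.1
      = 0.03094 + 0.0002 + 0.01479 + 0.0023 = 0.04823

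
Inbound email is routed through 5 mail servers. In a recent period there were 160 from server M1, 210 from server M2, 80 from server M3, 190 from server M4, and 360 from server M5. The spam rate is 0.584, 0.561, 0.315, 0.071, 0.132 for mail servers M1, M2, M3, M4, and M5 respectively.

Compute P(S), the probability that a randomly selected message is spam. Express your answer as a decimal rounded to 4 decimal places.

Total: 160 + 210 + 80 + 190 + 360 = 1000.
P(M1) = 160/1000 = 0.16. P(M2) = 210/1000 = 0.21. P(M3) = 80/1000 = 0.08. P(M4) = 190/1000 = 0.19. P(M5) = 360/1000 = 0.36.
Summing over the partition,
P(S) = P(S|M1)·P(M1) + P(S|M2)·P(M2) + P(S|M3)·P(M3) + P(S|M4)·P(M4) + P(S|M5)·P(M5)
      = 0.584·0.16 + 0.561·0.21 + 0.315·0.08 + 0.071·0.19 + 0.132·0.36
      = 0.09344 + 0.11781 + 0.0252 + 0.01349 + 0.04752 = 0.29746

P(S) ≈ 0.2975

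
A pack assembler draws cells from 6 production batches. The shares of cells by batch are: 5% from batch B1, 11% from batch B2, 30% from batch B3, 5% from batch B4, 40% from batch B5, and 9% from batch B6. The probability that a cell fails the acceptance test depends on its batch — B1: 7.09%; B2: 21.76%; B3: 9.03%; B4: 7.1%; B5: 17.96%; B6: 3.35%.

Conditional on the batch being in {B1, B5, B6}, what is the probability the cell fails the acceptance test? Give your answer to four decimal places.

Let S = {B1, B5, B6}.
P(S) = 0.05 + 0.4 + 0.09 = 0.54.
P(F ∩ S) = 0.0709·0.05 + 0.1796·0.4 + 0.0335·0.09 = 0.003545 + 0.07184 + 0.003015 = 0.0784.
P(F | S) = 0.0784 / 0.54 = 0.145185…

0.1452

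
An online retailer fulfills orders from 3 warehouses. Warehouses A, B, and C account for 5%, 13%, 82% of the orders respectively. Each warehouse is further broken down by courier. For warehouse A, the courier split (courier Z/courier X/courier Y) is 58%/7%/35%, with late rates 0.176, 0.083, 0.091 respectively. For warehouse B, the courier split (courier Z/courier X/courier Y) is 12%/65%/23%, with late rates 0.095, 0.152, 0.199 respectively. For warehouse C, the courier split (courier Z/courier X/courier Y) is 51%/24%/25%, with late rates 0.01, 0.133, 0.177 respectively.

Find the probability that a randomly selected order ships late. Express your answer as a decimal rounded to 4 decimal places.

P(L|A) = 0.58·0.176 + 0.07·0.083 + 0.35·0.091 = 0.10208 + 0.00581 + 0.03185 = 0.13974
P(L|B) = 0.12·0.095 + 0.65·0.152 + 0.23·0.199 = 0.0114 + 0.0988 + 0.04577 = 0.15597
P(L|C) = 0.51·0.01 + 0.24·0.133 + 0.25·0.177 = 0.0051 + 0.03192 + 0.04425 = 0.08127
By total probability over the outer partition,
P(L) = 0.05·0.13974 + 0.13·0.15597 + 0.82·0.08127
      = 0.006987 + 0.0202761 + 0.0666414 = 0.0939045

P(L) ≈ 0.0939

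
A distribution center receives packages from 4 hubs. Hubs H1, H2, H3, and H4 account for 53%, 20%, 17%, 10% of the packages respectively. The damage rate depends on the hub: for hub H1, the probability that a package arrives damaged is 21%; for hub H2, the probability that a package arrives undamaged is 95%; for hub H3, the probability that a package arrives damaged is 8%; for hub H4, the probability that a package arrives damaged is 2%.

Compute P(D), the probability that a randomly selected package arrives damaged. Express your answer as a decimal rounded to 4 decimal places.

P(D|H2) = 1 − 0.95 = 0.05.
Using total probability over the partition,
P(D) = P(D|H1)·P(H1) + P(D|H2)·P(H2) + P(D|H3)·P(H3) + P(D|H4)·P(H4)
      = 0.21·0.53 + 0.05·0.2 + 0.08·0.17 + 0.02·0.1
      = 0.1113 + 0.01 + 0.0136 + 0.002 = 0.1369

0.1369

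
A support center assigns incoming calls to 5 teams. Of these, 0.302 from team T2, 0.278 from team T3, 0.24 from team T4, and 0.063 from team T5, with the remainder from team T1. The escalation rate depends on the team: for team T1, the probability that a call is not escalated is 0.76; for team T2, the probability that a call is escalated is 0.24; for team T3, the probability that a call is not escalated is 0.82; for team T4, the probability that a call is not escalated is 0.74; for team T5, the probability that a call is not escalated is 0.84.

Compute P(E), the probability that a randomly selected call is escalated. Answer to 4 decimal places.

P(E) ≈ 0.2231

P(T1) = 1 − (0.302 + 0.278 + 0.24 + 0.063) = 0.117.
P(E|T1) = 1 − 0.76 = 0.24.
P(E|T3) = 1 − 0.82 = 0.18.
P(E|T4) = 1 − 0.74 = 0.26.
P(E|T5) = 1 − 0.84 = 0.16.
P(E) = P(E|T1)·P(T1) + P(E|T2)·P(T2) + P(E|T3)·P(T3) + P(E|T4)·P(T4) + P(E|T5)·P(T5)
      = 0.24·0.117 + 0.24·0.302 + 0.18·0.278 + 0.26·0.24 + 0.16·0.063
      = 0.02808 + 0.07248 + 0.05004 + 0.0624 + 0.01008 = 0.22308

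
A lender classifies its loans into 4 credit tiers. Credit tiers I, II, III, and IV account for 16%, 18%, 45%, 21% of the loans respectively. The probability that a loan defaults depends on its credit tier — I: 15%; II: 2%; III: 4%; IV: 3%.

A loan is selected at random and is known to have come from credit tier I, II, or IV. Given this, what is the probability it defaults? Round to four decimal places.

P(D|S) ≈ 0.0616

Let S = {I, II, IV}.
P(S) = 0.16 + 0.18 + 0.21 = 0.55.
P(D ∩ S) = 0.15·0.16 + 0.02·0.18 + 0.03·0.21 = 0.024 + 0.0036 + 0.0063 = 0.0339.
P(D | S) = 0.0339 / 0.55 = 0.061636…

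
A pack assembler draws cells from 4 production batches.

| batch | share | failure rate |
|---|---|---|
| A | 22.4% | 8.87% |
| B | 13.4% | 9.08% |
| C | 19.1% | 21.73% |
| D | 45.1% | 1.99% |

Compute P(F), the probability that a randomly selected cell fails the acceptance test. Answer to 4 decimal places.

P(F) ≈ 0.0825

Summing over the partition,
P(F) = P(F|A)·P(A) + P(F|B)·P(B) + P(F|C)·P(C) + P(F|D)·P(D)
      = 0.0887·0.224 + 0.0908·0.134 + 0.2173·0.191 + 0.0199·0.451
      = 0.0198688 + 0.0121672 + 0.0415043 + 0.0089749 = 0.0825152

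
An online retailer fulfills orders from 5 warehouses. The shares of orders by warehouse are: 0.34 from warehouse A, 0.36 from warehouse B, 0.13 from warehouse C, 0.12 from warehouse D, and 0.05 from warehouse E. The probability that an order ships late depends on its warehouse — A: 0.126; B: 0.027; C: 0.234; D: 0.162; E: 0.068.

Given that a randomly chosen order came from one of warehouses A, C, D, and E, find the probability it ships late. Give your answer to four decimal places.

Let S = {A, C, D, E}.
P(S) = 0.34 + 0.13 + 0.12 + 0.05 = 0.64.
P(L ∩ S) = 0.126·0.34 + 0.234·0.13 + 0.162·0.12 + 0.068·0.05 = 0.04284 + 0.03042 + 0.01944 + 0.0034 = 0.0961.
P(L | S) = 0.0961 / 0.64 = 0.150156…

0.1502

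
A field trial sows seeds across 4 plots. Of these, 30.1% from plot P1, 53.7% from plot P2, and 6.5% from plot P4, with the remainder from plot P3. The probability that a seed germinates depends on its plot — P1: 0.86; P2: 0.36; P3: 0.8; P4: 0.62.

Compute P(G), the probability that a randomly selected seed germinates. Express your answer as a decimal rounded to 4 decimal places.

P(P3) = 1 − (0.301 + 0.537 + 0.065) = 0.097.
P(G) = P(G|P1)·P(P1) + P(G|P2)·P(P2) + P(G|P3)·P(P3) + P(G|P4)·P(P4)
      = 0.86·0.301 + 0.36·0.537 + 0.8·0.097 + 0.62·0.065
      = 0.25886 + 0.19332 + 0.0776 + 0.0403 = 0.57008

P(G) ≈ 0.5701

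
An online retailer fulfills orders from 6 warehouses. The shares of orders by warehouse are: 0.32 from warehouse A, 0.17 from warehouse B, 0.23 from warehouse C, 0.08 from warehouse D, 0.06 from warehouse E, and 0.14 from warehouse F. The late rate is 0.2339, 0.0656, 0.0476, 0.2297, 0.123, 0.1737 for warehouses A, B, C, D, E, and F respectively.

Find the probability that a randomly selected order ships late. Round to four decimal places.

0.1470

P(L) = P(L|A)·P(A) + P(L|B)·P(B) + P(L|C)·P(C) + P(L|D)·P(D) + P(L|E)·P(E) + P(L|F)·P(F)
      = 0.2339·0.32 + 0.0656·0.17 + 0.0476·0.23 + 0.2297·0.08 + 0.123·0.06 + 0.1737·0.14
      = 0.074848 + 0.011152 + 0.010948 + 0.018376 + 0.00738 + 0.024318 = 0.147022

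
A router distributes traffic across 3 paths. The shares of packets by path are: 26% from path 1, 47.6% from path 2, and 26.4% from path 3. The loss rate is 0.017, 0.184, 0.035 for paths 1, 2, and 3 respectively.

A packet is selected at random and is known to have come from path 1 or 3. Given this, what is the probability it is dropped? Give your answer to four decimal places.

P(L|S) ≈ 0.0261

Let S = {1, 3}.
P(S) = 0.26 + 0.264 = 0.524.
P(L ∩ S) = 0.017·0.26 + 0.035·0.264 = 0.00442 + 0.00924 = 0.01366.
P(L | S) = 0.01366 / 0.524 = 0.026069…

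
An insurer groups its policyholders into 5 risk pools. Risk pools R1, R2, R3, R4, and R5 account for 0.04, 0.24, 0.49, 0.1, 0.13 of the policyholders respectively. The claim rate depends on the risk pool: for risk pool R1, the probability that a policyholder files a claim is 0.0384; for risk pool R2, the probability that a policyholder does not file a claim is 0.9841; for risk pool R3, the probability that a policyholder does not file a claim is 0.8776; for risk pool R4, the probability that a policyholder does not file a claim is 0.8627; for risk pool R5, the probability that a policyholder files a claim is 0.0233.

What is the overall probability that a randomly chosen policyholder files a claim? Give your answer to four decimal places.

P(C|R2) = 1 − 0.9841 = 0.0159.
P(C|R3) = 1 − 0.8776 = 0.1224.
P(C|R4) = 1 − 0.8627 = 0.1373.
P(C) = P(C|R1)·P(R1) + P(C|R2)·P(R2) + P(C|R3)·P(R3) + P(C|R4)·P(R4) + P(C|R5)·P(R5)
      = 0.0384·0.04 + 0.0159·0.24 + 0.1224·0.49 + 0.1373·0.1 + 0.0233·0.13
      = 0.001536 + 0.003816 + 0.059976 + 0.01373 + 0.003029 = 0.082087

0.0821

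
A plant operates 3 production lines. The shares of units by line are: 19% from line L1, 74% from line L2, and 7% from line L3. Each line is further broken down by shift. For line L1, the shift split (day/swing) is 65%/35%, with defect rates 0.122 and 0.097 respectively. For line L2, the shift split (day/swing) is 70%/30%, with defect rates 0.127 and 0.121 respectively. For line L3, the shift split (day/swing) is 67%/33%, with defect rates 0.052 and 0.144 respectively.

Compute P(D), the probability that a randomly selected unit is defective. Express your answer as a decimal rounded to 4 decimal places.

P(D|L1) = 0.65·0.122 + 0.35·0.097 = 0.0793 + 0.03395 = 0.11325
P(D|L2) = 0.7·0.127 + 0.3·0.121 = 0.0889 + 0.0363 = 0.1252
P(D|L3) = 0.67·0.052 + 0.33·0.144 = 0.03484 + 0.04752 = 0.08236
Then overall,
P(D) = 0.19·0.11325 + 0.74·0.1252 + 0.07·0.08236
      = 0.0215175 + 0.092648 + 0.0057652 = 0.1199307

P(D) ≈ 0.1199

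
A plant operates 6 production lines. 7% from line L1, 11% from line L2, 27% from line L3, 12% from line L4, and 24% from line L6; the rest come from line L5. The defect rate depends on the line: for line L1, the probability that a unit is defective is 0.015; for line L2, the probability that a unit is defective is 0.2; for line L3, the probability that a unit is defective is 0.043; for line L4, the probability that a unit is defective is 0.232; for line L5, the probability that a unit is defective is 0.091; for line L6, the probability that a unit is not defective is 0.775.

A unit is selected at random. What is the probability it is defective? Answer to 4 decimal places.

P(D) ≈ 0.1338

P(L5) = 1 − (0.07 + 0.11 + 0.27 + 0.12 + 0.24) = 0.19.
P(D|L6) = 1 − 0.775 = 0.225.
Summing over the partition,
P(D) = P(D|L1)·P(L1) + P(D|L2)·P(L2) + P(D|L3)·P(L3) + P(D|L4)·P(L4) + P(D|L5)·P(L5) + P(D|L6)·P(L6)
      = 0.015·0.07 + 0.2·0.11 + 0.043·0.27 + 0.232·0.12 + 0.091·0.19 + 0.225·0.24
      = 0.00105 + 0.022 + 0.01161 + 0.02784 + 0.01729 + 0.054 = 0.13379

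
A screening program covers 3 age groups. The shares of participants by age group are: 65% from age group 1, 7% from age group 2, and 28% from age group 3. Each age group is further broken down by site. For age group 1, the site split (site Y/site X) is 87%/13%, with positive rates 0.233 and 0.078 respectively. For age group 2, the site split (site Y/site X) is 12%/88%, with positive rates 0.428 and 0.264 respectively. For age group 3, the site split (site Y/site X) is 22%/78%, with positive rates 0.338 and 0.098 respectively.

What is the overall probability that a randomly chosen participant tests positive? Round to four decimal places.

P(T) ≈ 0.2004

P(T|1) = 0.87·0.233 + 0.13·0.078 = 0.20271 + 0.01014 = 0.21285
P(T|2) = 0.12·0.428 + 0.88·0.264 = 0.05136 + 0.23232 = 0.28368
P(T|3) = 0.22·0.338 + 0.78·0.098 = 0.07436 + 0.07644 = 0.1508
By total probability over the outer partition,
P(T) = 0.65·0.21285 + 0.07·0.28368 + 0.28·0.1508
      = 0.1383525 + 0.0198576 + 0.042224 = 0.2004341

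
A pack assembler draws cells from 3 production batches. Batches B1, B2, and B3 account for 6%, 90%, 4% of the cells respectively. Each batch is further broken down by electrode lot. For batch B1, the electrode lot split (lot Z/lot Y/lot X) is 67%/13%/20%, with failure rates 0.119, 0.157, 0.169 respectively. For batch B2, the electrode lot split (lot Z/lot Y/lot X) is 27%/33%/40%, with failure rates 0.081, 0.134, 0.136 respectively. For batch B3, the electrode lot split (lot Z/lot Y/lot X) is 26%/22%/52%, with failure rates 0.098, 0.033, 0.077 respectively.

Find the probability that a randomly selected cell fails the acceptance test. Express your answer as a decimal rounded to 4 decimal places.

P(F) ≈ 0.1194

P(F|B1) = 0.67·0.119 + 0.13·0.157 + 0.2·0.169 = 0.07973 + 0.02041 + 0.0338 = 0.13394
P(F|B2) = 0.27·0.081 + 0.33·0.134 + 0.4·0.136 = 0.02187 + 0.04422 + 0.0544 = 0.12049
P(F|B3) = 0.26·0.098 + 0.22·0.033 + 0.52·0.077 = 0.02548 + 0.00726 + 0.04004 = 0.07278
Then overall,
P(F) = 0.06·0.13394 + 0.9·0.12049 + 0.04·0.07278
      = 0.0080364 + 0.108441 + 0.0029112 = 0.1193886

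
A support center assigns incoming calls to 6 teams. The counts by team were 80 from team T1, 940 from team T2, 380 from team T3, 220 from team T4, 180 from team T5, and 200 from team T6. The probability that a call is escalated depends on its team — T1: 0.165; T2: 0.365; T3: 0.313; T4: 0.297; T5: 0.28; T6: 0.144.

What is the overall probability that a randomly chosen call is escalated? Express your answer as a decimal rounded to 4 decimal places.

0.3099

Total: 80 + 940 + 380 + 220 + 180 + 200 = 2000.
P(T1) = 80/2000 = 0.04. P(T2) = 940/2000 = 0.47. P(T3) = 380/2000 = 0.19. P(T4) = 220/2000 = 0.11. P(T5) = 180/2000 = 0.09. P(T6) = 200/2000 = 0.1.
P(E) = P(E|T1)·P(T1) + P(E|T2)·P(T2) + P(E|T3)·P(T3) + P(E|T4)·P(T4) + P(E|T5)·P(T5) + P(E|T6)·P(T6)
      = 0.165·0.04 + 0.365·0.47 + 0.313·0.19 + 0.297·0.11 + 0.28·0.09 + 0.144·0.1
      = 0.0066 + 0.17155 + 0.05947 + 0.03267 + 0.0252 + 0.0144 = 0.30989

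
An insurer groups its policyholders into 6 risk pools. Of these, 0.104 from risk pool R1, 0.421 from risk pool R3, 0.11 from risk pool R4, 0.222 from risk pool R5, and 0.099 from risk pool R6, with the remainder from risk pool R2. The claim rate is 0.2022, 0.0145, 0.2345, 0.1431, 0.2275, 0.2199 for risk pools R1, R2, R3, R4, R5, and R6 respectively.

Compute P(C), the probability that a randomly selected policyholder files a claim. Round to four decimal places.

P(R2) = 1 − (0.104 + 0.421 + 0.11 + 0.222 + 0.099) = 0.044.
P(C) = P(C|R1)·P(R1) + P(C|R2)·P(R2) + P(C|R3)·P(R3) + P(C|R4)·P(R4) + P(C|R5)·P(R5) + P(C|R6)·P(R6)
      = 0.2022·0.104 + 0.0145·0.044 + 0.2345·0.421 + 0.1431·0.11 + 0.2275·0.222 + 0.2199·0.099
      = 0.0210288 + 0.000638 + 0.0987245 + 0.015741 + 0.050505 + 0.0217701 = 0.2084074

0.2084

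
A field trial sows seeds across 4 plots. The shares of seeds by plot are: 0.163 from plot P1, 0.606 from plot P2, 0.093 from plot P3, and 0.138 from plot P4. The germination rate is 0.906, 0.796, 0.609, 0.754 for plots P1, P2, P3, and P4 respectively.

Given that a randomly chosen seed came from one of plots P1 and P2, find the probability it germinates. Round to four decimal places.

Let S = {P1, P2}.
P(S) = 0.163 + 0.606 = 0.769.
P(G ∩ S) = 0.906·0.163 + 0.796·0.606 = 0.147678 + 0.482376 = 0.630054.
P(G | S) = 0.630054 / 0.769 = 0.819316…

0.8193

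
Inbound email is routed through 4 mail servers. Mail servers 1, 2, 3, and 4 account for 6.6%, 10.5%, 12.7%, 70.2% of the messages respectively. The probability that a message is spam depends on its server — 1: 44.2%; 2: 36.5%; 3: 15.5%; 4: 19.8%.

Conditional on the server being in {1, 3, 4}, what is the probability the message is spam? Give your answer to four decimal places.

Let J = {1, 3, 4}.
P(J) = 0.066 + 0.127 + 0.702 = 0.895.
P(S ∩ J) = 0.442·0.066 + 0.155·0.127 + 0.198·0.702 = 0.029172 + 0.019685 + 0.138996 = 0.187853.
P(S | J) = 0.187853 / 0.895 = 0.209892…

P(S|J) ≈ 0.2099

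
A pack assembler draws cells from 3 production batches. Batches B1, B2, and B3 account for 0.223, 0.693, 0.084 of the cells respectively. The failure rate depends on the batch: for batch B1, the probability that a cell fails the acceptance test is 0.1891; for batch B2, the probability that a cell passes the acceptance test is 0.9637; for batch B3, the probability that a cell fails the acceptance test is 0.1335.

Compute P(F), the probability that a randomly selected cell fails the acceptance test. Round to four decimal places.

0.0785

P(F|B2) = 1 − 0.9637 = 0.0363.
P(F) = P(F|B1)·P(B1) + P(F|B2)·P(B2) + P(F|B3)·P(B3)
      = 0.1891·0.223 + 0.0363·0.693 + 0.1335·0.084
      = 0.0421693 + 0.0251559 + 0.011214 = 0.0785392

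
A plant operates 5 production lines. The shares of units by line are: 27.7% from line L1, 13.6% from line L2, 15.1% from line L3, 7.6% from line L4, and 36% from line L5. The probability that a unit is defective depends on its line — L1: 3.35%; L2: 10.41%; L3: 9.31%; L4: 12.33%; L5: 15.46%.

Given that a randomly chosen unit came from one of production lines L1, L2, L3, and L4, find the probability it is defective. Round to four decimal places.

Let S = {L1, L2, L3, L4}.
P(S) = 0.277 + 0.136 + 0.151 + 0.076 = 0.64.
P(D ∩ S) = 0.0335·0.277 + 0.1041·0.136 + 0.0931·0.151 + 0.1233·0.076 = 0.0092795 + 0.0141576 + 0.0140581 + 0.0093708 = 0.046866.
P(D | S) = 0.046866 / 0.64 = 0.073228…

P(D|S) ≈ 0.0732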